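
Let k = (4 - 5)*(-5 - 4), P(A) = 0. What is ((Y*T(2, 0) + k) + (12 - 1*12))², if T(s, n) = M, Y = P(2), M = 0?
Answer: 81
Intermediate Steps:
Y = 0
T(s, n) = 0
k = 9 (k = -1*(-9) = 9)
((Y*T(2, 0) + k) + (12 - 1*12))² = ((0*0 + 9) + (12 - 1*12))² = ((0 + 9) + (12 - 12))² = (9 + 0)² = 9² = 81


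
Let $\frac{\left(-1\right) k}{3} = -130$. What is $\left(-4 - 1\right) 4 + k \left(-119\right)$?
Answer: $-46430$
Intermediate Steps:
$k = 390$ ($k = \left(-3\right) \left(-130\right) = 390$)
$\left(-4 - 1\right) 4 + k \left(-119\right) = \left(-4 - 1\right) 4 + 390 \left(-119\right) = \left(-5\right) 4 - 46410 = -20 - 46410 = -46430$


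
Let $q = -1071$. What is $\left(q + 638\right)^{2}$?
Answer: $187489$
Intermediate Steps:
$\left(q + 638\right)^{2} = \left(-1071 + 638\right)^{2} = \left(-433\right)^{2} = 187489$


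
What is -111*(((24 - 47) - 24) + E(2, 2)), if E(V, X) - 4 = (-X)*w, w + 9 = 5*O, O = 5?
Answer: 8325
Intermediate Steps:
w = 16 (w = -9 + 5*5 = -9 + 25 = 16)
E(V, X) = 4 - 16*X (E(V, X) = 4 - X*16 = 4 - 16*X)
-111*(((24 - 47) - 24) + E(2, 2)) = -111*(((24 - 47) - 24) + (4 - 16*2)) = -111*((-23 - 24) + (4 - 32)) = -111*(-47 - 28) = -111*(-75) = 8325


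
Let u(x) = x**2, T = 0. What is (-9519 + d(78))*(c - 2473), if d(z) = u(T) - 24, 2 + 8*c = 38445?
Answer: -178062837/8 ≈ -2.2258e+7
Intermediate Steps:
c = 38443/8 (c = -1/4 + (1/8)*38445 = -1/4 + 38445/8 = 38443/8 ≈ 4805.4)
d(z) = -24 (d(z) = 0**2 - 24 = 0 - 24 = -24)
(-9519 + d(78))*(c - 2473) = (-9519 - 24)*(38443/8 - 2473) = -9543*18659/8 = -178062837/8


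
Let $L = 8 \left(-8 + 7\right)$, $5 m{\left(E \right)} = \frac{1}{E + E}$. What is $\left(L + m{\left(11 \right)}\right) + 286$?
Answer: $\frac{30581}{110} \approx 278.01$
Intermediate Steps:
$m{\left(E \right)} = \frac{1}{10 E}$ ($m{\left(E \right)} = \frac{1}{5 \left(E + E\right)} = \frac{1}{5 \cdot 2 E} = \frac{\frac{1}{2} \frac{1}{E}}{5} = \frac{1}{10 E}$)
$L = -8$ ($L = 8 \left(-1\right) = -8$)
$\left(L + m{\left(11 \right)}\right) + 286 = \left(-8 + \frac{1}{10 \cdot 11}\right) + 286 = \left(-8 + \frac{1}{10} \cdot \frac{1}{11}\right) + 286 = \left(-8 + \frac{1}{110}\right) + 286 = - \frac{879}{110} + 286 = \frac{30581}{110}$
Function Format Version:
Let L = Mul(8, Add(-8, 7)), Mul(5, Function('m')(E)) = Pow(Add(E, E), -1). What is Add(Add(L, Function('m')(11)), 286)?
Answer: Rational(30581, 110) ≈ 278.01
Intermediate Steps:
Function('m')(E) = Mul(Rational(1, 10), Pow(E, -1)) (Function('m')(E) = Mul(Rational(1, 5), Pow(Add(E, E), -1)) = Mul(Rational(1, 5), Pow(Mul(2, E), -1)) = Mul(Rational(1, 5), Mul(Rational(1, 2), Pow(E, -1))) = Mul(Rational(1, 10), Pow(E, -1)))
L = -8 (L = Mul(8, -1) = -8)
Add(Add(L, Function('m')(11)), 286) = Add(Add(-8, Mul(Rational(1, 10), Pow(11, -1))), 286) = Add(Add(-8, Mul(Rational(1, 10), Rational(1, 11))), 286) = Add(Add(-8, Rational(1, 110)), 286) = Add(Rational(-879, 110), 286) = Rational(30581, 110)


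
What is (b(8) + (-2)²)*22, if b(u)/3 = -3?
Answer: -110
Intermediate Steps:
b(u) = -9 (b(u) = 3*(-3) = -9)
(b(8) + (-2)²)*22 = (-9 + (-2)²)*22 = (-9 + 4)*22 = -5*22 = -110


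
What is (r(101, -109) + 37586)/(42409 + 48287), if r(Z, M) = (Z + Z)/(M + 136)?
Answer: 126878/306099 ≈ 0.41450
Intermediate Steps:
r(Z, M) = 2*Z/(136 + M) (r(Z, M) = (2*Z)/(136 + M) = 2*Z/(136 + M))
(r(101, -109) + 37586)/(42409 + 48287) = (2*101/(136 - 109) + 37586)/(42409 + 48287) = (2*101/27 + 37586)/90696 = (2*101*(1/27) + 37586)*(1/90696) = (202/27 + 37586)*(1/90696) = (1015024/27)*(1/90696) = 126878/306099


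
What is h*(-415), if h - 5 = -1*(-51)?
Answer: -23240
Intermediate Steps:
h = 56 (h = 5 - 1*(-51) = 5 + 51 = 56)
h*(-415) = 56*(-415) = -23240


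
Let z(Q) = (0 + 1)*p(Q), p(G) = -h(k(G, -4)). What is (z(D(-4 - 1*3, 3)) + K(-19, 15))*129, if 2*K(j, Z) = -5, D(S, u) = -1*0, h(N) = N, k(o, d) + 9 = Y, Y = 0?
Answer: 1677/2 ≈ 838.50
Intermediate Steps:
k(o, d) = -9 (k(o, d) = -9 + 0 = -9)
D(S, u) = 0
K(j, Z) = -5/2 (K(j, Z) = (1/2)*(-5) = -5/2)
p(G) = 9 (p(G) = -1*(-9) = 9)
z(Q) = 9 (z(Q) = (0 + 1)*9 = 1*9 = 9)
(z(D(-4 - 1*3, 3)) + K(-19, 15))*129 = (9 - 5/2)*129 = (13/2)*129 = 1677/2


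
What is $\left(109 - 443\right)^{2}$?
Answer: $111556$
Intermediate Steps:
$\left(109 - 443\right)^{2} = \left(-334\right)^{2} = 111556$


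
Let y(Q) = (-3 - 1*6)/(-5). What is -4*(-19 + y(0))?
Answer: 344/5 ≈ 68.800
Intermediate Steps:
y(Q) = 9/5 (y(Q) = (-3 - 6)*(-⅕) = -9*(-⅕) = 9/5)
-4*(-19 + y(0)) = -4*(-19 + 9/5) = -4*(-86/5) = 344/5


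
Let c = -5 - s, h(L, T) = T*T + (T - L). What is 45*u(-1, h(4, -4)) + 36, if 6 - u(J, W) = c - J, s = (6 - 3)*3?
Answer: 891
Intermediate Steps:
s = 9 (s = 3*3 = 9)
h(L, T) = T + T² - L (h(L, T) = T² + (T - L) = T + T² - L)
c = -14 (c = -5 - 1*9 = -5 - 9 = -14)
u(J, W) = 20 + J (u(J, W) = 6 - (-14 - J) = 6 + (14 + J) = 20 + J)
45*u(-1, h(4, -4)) + 36 = 45*(20 - 1) + 36 = 45*19 + 36 = 855 + 36 = 891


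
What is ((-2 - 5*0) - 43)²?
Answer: 2025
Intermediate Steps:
((-2 - 5*0) - 43)² = ((-2 + 0) - 43)² = (-2 - 43)² = (-45)² = 2025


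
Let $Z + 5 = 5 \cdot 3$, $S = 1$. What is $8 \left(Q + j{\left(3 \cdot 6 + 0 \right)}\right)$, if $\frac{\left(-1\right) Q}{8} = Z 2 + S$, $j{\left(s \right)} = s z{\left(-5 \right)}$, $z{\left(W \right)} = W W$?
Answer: $2256$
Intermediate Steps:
$z{\left(W \right)} = W^{2}$
$Z = 10$ ($Z = -5 + 5 \cdot 3 = -5 + 15 = 10$)
$j{\left(s \right)} = 25 s$ ($j{\left(s \right)} = s \left(-5\right)^{2} = s 25 = 25 s$)
$Q = -168$ ($Q = - 8 \left(10 \cdot 2 + 1\right) = - 8 \left(20 + 1\right) = \left(-8\right) 21 = -168$)
$8 \left(Q + j{\left(3 \cdot 6 + 0 \right)}\right) = 8 \left(-168 + 25 \left(3 \cdot 6 + 0\right)\right) = 8 \left(-168 + 25 \left(18 + 0\right)\right) = 8 \left(-168 + 25 \cdot 18\right) = 8 \left(-168 + 450\right) = 8 \cdot 282 = 2256$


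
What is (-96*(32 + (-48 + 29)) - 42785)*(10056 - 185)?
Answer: -434649743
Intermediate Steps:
(-96*(32 + (-48 + 29)) - 42785)*(10056 - 185) = (-96*(32 - 19) - 42785)*9871 = (-96*13 - 42785)*9871 = (-1248 - 42785)*9871 = -44033*9871 = -434649743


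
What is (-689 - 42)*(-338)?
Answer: 247078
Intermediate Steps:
(-689 - 42)*(-338) = -731*(-338) = 247078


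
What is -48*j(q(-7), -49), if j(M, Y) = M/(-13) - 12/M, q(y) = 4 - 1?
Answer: 2640/13 ≈ 203.08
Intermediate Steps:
q(y) = 3
j(M, Y) = -12/M - M/13 (j(M, Y) = M*(-1/13) - 12/M = -M/13 - 12/M = -12/M - M/13)
-48*j(q(-7), -49) = -48*(-12/3 - 1/13*3) = -48*(-12*⅓ - 3/13) = -48*(-4 - 3/13) = -48*(-55/13) = 2640/13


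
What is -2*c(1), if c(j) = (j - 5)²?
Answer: -32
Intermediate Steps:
c(j) = (-5 + j)²
-2*c(1) = -2*(-5 + 1)² = -2*(-4)² = -2*16 = -32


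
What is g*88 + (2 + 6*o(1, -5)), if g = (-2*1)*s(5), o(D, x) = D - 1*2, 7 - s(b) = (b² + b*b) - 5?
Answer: 6684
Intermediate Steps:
s(b) = 12 - 2*b² (s(b) = 7 - ((b² + b*b) - 5) = 7 - ((b² + b²) - 5) = 7 - (2*b² - 5) = 7 - (-5 + 2*b²) = 7 + (5 - 2*b²) = 12 - 2*b²)
o(D, x) = -2 + D (o(D, x) = D - 2 = -2 + D)
g = 76 (g = (-2*1)*(12 - 2*5²) = -2*(12 - 2*25) = -2*(12 - 50) = -2*(-38) = 76)
g*88 + (2 + 6*o(1, -5)) = 76*88 + (2 + 6*(-2 + 1)) = 6688 + (2 + 6*(-1)) = 6688 + (2 - 6) = 6688 - 4 = 6684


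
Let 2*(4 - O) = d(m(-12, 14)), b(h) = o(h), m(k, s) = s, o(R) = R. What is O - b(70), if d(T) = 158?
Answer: -145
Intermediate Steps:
b(h) = h
O = -75 (O = 4 - 1/2*158 = 4 - 79 = -75)
O - b(70) = -75 - 1*70 = -75 - 70 = -145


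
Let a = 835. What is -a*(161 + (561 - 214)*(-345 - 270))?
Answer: 178058740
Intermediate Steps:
-a*(161 + (561 - 214)*(-345 - 270)) = -835*(161 + (561 - 214)*(-345 - 270)) = -835*(161 + 347*(-615)) = -835*(161 - 213405) = -835*(-213244) = -1*(-178058740) = 178058740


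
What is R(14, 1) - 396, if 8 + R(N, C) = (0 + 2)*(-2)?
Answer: -408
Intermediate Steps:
R(N, C) = -12 (R(N, C) = -8 + (0 + 2)*(-2) = -8 + 2*(-2) = -8 - 4 = -12)
R(14, 1) - 396 = -12 - 396 = -408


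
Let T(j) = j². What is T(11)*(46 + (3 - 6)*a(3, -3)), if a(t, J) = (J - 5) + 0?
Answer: 8470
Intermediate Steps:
a(t, J) = -5 + J (a(t, J) = (-5 + J) + 0 = -5 + J)
T(11)*(46 + (3 - 6)*a(3, -3)) = 11²*(46 + (3 - 6)*(-5 - 3)) = 121*(46 - 3*(-8)) = 121*(46 + 24) = 121*70 = 8470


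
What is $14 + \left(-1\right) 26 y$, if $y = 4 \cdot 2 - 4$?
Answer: $-90$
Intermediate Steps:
$y = 4$ ($y = 8 - 4 = 4$)
$14 + \left(-1\right) 26 y = 14 + \left(-1\right) 26 \cdot 4 = 14 - 104 = -90$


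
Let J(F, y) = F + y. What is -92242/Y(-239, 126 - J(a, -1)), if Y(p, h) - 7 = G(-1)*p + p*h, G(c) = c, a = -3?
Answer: 46121/15412 ≈ 2.9925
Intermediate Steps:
Y(p, h) = 7 - p + h*p (Y(p, h) = 7 + (-p + p*h) = 7 + (-p + h*p) = 7 - p + h*p)
-92242/Y(-239, 126 - J(a, -1)) = -92242/(7 - 1*(-239) + (126 - (-3 - 1))*(-239)) = -92242/(7 + 239 + (126 - 1*(-4))*(-239)) = -92242/(7 + 239 + (126 + 4)*(-239)) = -92242/(7 + 239 + 130*(-239)) = -92242/(7 + 239 - 31070) = -92242/(-30824) = -92242*(-1/30824) = 46121/15412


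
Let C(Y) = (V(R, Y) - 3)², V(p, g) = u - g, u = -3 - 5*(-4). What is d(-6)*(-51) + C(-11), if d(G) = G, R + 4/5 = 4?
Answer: 931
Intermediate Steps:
u = 17 (u = -3 + 20 = 17)
R = 16/5 (R = -⅘ + 4 = 16/5 ≈ 3.2000)
V(p, g) = 17 - g
C(Y) = (14 - Y)² (C(Y) = ((17 - Y) - 3)² = (14 - Y)²)
d(-6)*(-51) + C(-11) = -6*(-51) + (-14 - 11)² = 306 + (-25)² = 306 + 625 = 931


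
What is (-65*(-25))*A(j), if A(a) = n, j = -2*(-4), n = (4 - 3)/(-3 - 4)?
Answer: -1625/7 ≈ -232.14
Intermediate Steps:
n = -⅐ (n = 1/(-7) = 1*(-⅐) = -⅐ ≈ -0.14286)
j = 8
A(a) = -⅐
(-65*(-25))*A(j) = -65*(-25)*(-⅐) = 1625*(-⅐) = -1625/7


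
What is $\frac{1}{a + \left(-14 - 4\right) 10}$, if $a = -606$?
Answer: $- \frac{1}{786} \approx -0.0012723$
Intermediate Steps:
$\frac{1}{a + \left(-14 - 4\right) 10} = \frac{1}{-606 + \left(-14 - 4\right) 10} = \frac{1}{-606 - 180} = \frac{1}{-786} = - \frac{1}{786}$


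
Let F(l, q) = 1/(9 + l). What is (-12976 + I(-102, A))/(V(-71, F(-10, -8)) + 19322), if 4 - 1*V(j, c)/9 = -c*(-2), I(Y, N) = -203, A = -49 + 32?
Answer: -13179/19376 ≈ -0.68017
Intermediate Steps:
A = -17
V(j, c) = 36 - 18*c (V(j, c) = 36 - 9*(-c)*(-2) = 36 - 18*c)
(-12976 + I(-102, A))/(V(-71, F(-10, -8)) + 19322) = (-12976 - 203)/((36 - 18/(9 - 10)) + 19322) = -13179/((36 - 18/(-1)) + 19322) = -13179/((36 - 18*(-1)) + 19322) = -13179/((36 + 18) + 19322) = -13179/(54 + 19322) = -13179/19376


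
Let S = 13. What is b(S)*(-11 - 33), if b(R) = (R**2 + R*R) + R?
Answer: -15444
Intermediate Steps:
b(R) = R + 2*R**2 (b(R) = (R**2 + R**2) + R = 2*R**2 + R = R + 2*R**2)
b(S)*(-11 - 33) = (13*(1 + 2*13))*(-11 - 33) = (13*(1 + 26))*(-44) = (13*27)*(-44) = 351*(-44) = -15444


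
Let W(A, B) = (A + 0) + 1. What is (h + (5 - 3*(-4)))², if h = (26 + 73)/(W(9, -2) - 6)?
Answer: 27889/16 ≈ 1743.1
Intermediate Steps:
W(A, B) = 1 + A (W(A, B) = A + 1 = 1 + A)
h = 99/4 (h = (26 + 73)/((1 + 9) - 6) = 99/(10 - 6) = 99/4 ≈ 24.750)
(h + (5 - 3*(-4)))² = (99/4 + (5 - 3*(-4)))² = (99/4 + (5 + 12))² = (99/4 + 17)² = (167/4)² = 27889/16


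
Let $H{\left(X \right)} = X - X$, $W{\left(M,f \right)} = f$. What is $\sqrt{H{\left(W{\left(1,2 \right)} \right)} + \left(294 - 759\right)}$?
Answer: $i \sqrt{465} \approx 21.564 i$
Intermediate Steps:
$H{\left(X \right)} = 0$
$\sqrt{H{\left(W{\left(1,2 \right)} \right)} + \left(294 - 759\right)} = \sqrt{0 + \left(294 - 759\right)} = \sqrt{0 - 465} = \sqrt{-465} = i \sqrt{465}$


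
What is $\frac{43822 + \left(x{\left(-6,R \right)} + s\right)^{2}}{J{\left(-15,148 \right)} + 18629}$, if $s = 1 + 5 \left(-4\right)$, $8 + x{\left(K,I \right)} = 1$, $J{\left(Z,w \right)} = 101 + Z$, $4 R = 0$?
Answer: $\frac{2342}{985} \approx 2.3777$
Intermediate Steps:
$R = 0$ ($R = \frac{1}{4} \cdot 0 = 0$)
$x{\left(K,I \right)} = -7$ ($x{\left(K,I \right)} = -8 + 1 = -7$)
$s = -19$ ($s = 1 - 20 = -19$)
$\frac{43822 + \left(x{\left(-6,R \right)} + s\right)^{2}}{J{\left(-15,148 \right)} + 18629} = \frac{43822 + \left(-7 - 19\right)^{2}}{\left(101 - 15\right) + 18629} = \frac{43822 + \left(-26\right)^{2}}{86 + 18629} = \frac{43822 + 676}{18715} = 44498 \cdot \frac{1}{18715} = \frac{2342}{985}$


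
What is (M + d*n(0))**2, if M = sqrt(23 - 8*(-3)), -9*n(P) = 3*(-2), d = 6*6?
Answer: (24 + sqrt(47))**2 ≈ 952.07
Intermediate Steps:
d = 36
n(P) = 2/3 (n(P) = -(-2)/3 = -1/9*(-6) = 2/3)
M = sqrt(47) (M = sqrt(23 + 24) = sqrt(47) ≈ 6.8557)
(M + d*n(0))**2 = (sqrt(47) + 36*(2/3))**2 = (sqrt(47) + 24)**2 = (24 + sqrt(47))**2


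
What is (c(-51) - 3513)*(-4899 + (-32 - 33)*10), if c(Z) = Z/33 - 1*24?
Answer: 215989276/11 ≈ 1.9635e+7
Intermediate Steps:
c(Z) = -24 + Z/33 (c(Z) = Z*(1/33) - 24 = Z/33 - 24 = -24 + Z/33)
(c(-51) - 3513)*(-4899 + (-32 - 33)*10) = ((-24 + (1/33)*(-51)) - 3513)*(-4899 + (-32 - 33)*10) = ((-24 - 17/11) - 3513)*(-4899 - 65*10) = (-281/11 - 3513)*(-4899 - 650) = -38924/11*(-5549) = 215989276/11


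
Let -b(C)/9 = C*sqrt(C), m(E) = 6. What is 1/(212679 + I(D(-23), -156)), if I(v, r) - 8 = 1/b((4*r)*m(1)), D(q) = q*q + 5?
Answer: 904135422594613248/192297850625380507877377 + 404352*I*sqrt(26)/192297850625380507877377 ≈ 4.7017e-6 + 1.0722e-17*I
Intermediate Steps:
D(q) = 5 + q**2 (D(q) = q**2 + 5 = 5 + q**2)
b(C) = -9*C**(3/2) (b(C) = -9*C*sqrt(C) = -9*C**(3/2))
I(v, r) = 8 - sqrt(6)/(2592*r**(3/2)) (I(v, r) = 8 + 1/(-9*6*sqrt(6)*(8*r**(3/2))) = 8 + 1/(-9*48*sqrt(6)*r**(3/2)) = 8 + 1/(-432*sqrt(6)*r**(3/2)) = 8 - sqrt(6)/(2592*r**(3/2)))
1/(212679 + I(D(-23), -156)) = 1/(212679 + (8 - sqrt(6)/(2592*(-156)**(3/2)))) = 1/(212679 + (8 - sqrt(6)*I*sqrt(39)/12168/2592)) = 1/(212679 + (8 - I*sqrt(26)/10513152)) = 1/(212687 - I*sqrt(26)/10513152)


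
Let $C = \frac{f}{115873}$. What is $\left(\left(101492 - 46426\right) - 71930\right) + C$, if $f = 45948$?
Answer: $- \frac{1954036324}{115873} \approx -16864.0$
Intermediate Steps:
$C = \frac{45948}{115873} \approx 0.39654$
$\left(\left(101492 - 46426\right) - 71930\right) + C = \left(\left(101492 - 46426\right) - 71930\right) + \frac{45948}{115873} = \left(55066 - 71930\right) + \frac{45948}{115873} = -16864 + \frac{45948}{115873} = - \frac{1954036324}{115873}$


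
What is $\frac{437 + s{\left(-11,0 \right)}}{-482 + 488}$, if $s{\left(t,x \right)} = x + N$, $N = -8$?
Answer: $\frac{143}{2} \approx 71.5$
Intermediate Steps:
$s{\left(t,x \right)} = -8 + x$ ($s{\left(t,x \right)} = x - 8 = -8 + x$)
$\frac{437 + s{\left(-11,0 \right)}}{-482 + 488} = \frac{437 + \left(-8 + 0\right)}{-482 + 488} = \frac{437 - 8}{6} = 429 \cdot \frac{1}{6} = \frac{143}{2}$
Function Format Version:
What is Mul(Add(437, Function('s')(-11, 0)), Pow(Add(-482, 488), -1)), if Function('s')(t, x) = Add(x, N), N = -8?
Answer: Rational(143, 2) ≈ 71.500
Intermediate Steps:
Function('s')(t, x) = Add(-8, x) (Function('s')(t, x) = Add(x, -8) = Add(-8, x))
Mul(Add(437, Function('s')(-11, 0)), Pow(Add(-482, 488), -1)) = Mul(Add(437, Add(-8, 0)), Pow(Add(-482, 488), -1)) = Mul(Add(437, -8), Pow(6, -1)) = Mul(429, Rational(1, 6)) = Rational(143, 2)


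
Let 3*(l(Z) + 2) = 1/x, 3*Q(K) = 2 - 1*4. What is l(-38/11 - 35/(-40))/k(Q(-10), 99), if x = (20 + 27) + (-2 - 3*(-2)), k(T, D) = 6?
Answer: -305/918 ≈ -0.33224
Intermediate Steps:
Q(K) = -⅔ (Q(K) = (2 - 1*4)/3 = (2 - 4)/3 = (⅓)*(-2) = -⅔)
x = 51 (x = 47 + (-2 + 6) = 47 + 4 = 51)
l(Z) = -305/153 (l(Z) = -2 + (⅓)/51 = -2 + (⅓)*(1/51) = -2 + 1/153 = -305/153)
l(-38/11 - 35/(-40))/k(Q(-10), 99) = -305/153/6 = -305/153*⅙ = -305/918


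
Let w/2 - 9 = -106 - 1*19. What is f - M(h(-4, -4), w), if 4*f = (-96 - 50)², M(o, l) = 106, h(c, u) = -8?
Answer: 5223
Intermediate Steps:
w = -232 (w = 18 + 2*(-106 - 1*19) = 18 + 2*(-106 - 19) = 18 + 2*(-125) = 18 - 250 = -232)
f = 5329 (f = (-96 - 50)²/4 = (¼)*(-146)² = (¼)*21316 = 5329)
f - M(h(-4, -4), w) = 5329 - 1*106 = 5329 - 106 = 5223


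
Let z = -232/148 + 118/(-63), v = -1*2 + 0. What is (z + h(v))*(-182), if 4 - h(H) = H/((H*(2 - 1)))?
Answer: 26702/333 ≈ 80.186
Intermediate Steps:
v = -2 (v = -2 + 0 = -2)
h(H) = 3 (h(H) = 4 - H/(H*(2 - 1)) = 4 - H/(H*1) = 4 - H/H = 4 - 1*1 = 4 - 1 = 3)
z = -8020/2331 (z = -232*1/148 + 118*(-1/63) = -58/37 - 118/63 = -8020/2331 ≈ -3.4406)
(z + h(v))*(-182) = (-8020/2331 + 3)*(-182) = -1027/2331*(-182) = 26702/333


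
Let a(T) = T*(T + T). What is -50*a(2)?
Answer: -400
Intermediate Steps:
a(T) = 2*T**2 (a(T) = T*(2*T) = 2*T**2)
-50*a(2) = -100*2**2 = -100*4 = -50*8 = -400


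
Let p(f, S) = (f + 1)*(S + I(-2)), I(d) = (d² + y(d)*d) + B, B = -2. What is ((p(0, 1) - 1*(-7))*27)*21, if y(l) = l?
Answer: 7938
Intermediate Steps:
I(d) = -2 + 2*d² (I(d) = (d² + d*d) - 2 = (d² + d²) - 2 = 2*d² - 2 = -2 + 2*d²)
p(f, S) = (1 + f)*(6 + S) (p(f, S) = (f + 1)*(S + (-2 + 2*(-2)²)) = (1 + f)*(S + (-2 + 2*4)) = (1 + f)*(S + (-2 + 8)) = (1 + f)*(S + 6) = (1 + f)*(6 + S))
((p(0, 1) - 1*(-7))*27)*21 = (((6 + 1 + 6*0 + 1*0) - 1*(-7))*27)*21 = (((6 + 1 + 0 + 0) + 7)*27)*21 = ((7 + 7)*27)*21 = (14*27)*21 = 378*21 = 7938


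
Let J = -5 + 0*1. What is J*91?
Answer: -455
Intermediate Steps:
J = -5 (J = -5 + 0 = -5)
J*91 = -5*91 = -455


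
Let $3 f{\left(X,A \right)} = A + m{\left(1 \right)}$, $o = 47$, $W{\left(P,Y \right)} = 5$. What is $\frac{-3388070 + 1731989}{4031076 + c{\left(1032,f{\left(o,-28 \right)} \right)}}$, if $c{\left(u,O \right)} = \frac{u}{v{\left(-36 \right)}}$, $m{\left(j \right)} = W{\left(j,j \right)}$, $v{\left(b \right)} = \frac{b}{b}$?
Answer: $- \frac{184009}{448012} \approx -0.41072$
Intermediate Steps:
$v{\left(b \right)} = 1$
$m{\left(j \right)} = 5$
$f{\left(X,A \right)} = \frac{5}{3} + \frac{A}{3}$ ($f{\left(X,A \right)} = \frac{A + 5}{3} = \frac{5 + A}{3} = \frac{5}{3} + \frac{A}{3}$)
$c{\left(u,O \right)} = u$ ($c{\left(u,O \right)} = \frac{u}{1} = u 1 = u$)
$\frac{-3388070 + 1731989}{4031076 + c{\left(1032,f{\left(o,-28 \right)} \right)}} = \frac{-3388070 + 1731989}{4031076 + 1032} = - \frac{1656081}{4032108} = \left(-1656081\right) \frac{1}{4032108} = - \frac{184009}{448012}$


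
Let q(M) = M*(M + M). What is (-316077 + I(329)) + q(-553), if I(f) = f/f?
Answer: 295542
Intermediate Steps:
I(f) = 1
q(M) = 2*M² (q(M) = M*(2*M) = 2*M²)
(-316077 + I(329)) + q(-553) = (-316077 + 1) + 2*(-553)² = -316076 + 2*305809 = -316076 + 611618 = 295542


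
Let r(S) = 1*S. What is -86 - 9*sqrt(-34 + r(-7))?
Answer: -86 - 9*I*sqrt(41) ≈ -86.0 - 57.628*I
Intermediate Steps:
r(S) = S
-86 - 9*sqrt(-34 + r(-7)) = -86 - 9*sqrt(-34 - 7) = -86 - 9*I*sqrt(41)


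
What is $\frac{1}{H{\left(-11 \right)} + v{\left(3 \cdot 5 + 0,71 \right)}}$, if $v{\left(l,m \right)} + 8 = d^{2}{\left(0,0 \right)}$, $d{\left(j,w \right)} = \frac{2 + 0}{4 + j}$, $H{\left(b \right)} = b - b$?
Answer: $- \frac{4}{31} \approx -0.12903$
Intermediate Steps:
$H{\left(b \right)} = 0$
$d{\left(j,w \right)} = \frac{2}{4 + j}$
$v{\left(l,m \right)} = - \frac{31}{4}$ ($v{\left(l,m \right)} = -8 + \left(\frac{2}{4 + 0}\right)^{2} = -8 + \left(\frac{2}{4}\right)^{2} = -8 + \left(2 \cdot \frac{1}{4}\right)^{2} = -8 + \left(\frac{1}{2}\right)^{2} = -8 + \frac{1}{4} = - \frac{31}{4}$)
$\frac{1}{H{\left(-11 \right)} + v{\left(3 \cdot 5 + 0,71 \right)}} = \frac{1}{0 - \frac{31}{4}} = \frac{1}{- \frac{31}{4}} = - \frac{4}{31}$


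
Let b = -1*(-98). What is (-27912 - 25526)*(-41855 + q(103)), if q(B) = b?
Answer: 2231410566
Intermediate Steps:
b = 98
q(B) = 98
(-27912 - 25526)*(-41855 + q(103)) = (-27912 - 25526)*(-41855 + 98) = -53438*(-41757) = 2231410566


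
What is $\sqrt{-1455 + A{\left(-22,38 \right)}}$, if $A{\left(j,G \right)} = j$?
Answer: $i \sqrt{1477} \approx 38.432 i$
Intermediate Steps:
$\sqrt{-1455 + A{\left(-22,38 \right)}} = \sqrt{-1455 - 22} = \sqrt{-1477} = i \sqrt{1477}$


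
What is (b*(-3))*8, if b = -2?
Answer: 48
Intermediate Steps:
(b*(-3))*8 = -2*(-3)*8 = 6*8 = 48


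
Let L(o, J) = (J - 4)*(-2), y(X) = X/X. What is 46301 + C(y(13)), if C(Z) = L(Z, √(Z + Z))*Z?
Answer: 46309 - 2*√2 ≈ 46306.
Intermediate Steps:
y(X) = 1
L(o, J) = 8 - 2*J (L(o, J) = (-4 + J)*(-2) = 8 - 2*J)
C(Z) = Z*(8 - 2*√2*√Z) (C(Z) = (8 - 2*√(Z + Z))*Z = (8 - 2*√2*√Z)*Z = Z*(8 - 2*√2*√Z))
46301 + C(y(13)) = 46301 + (8*1 - 2*√2*1^(3/2)) = 46301 + (8 - 2*√2*1) = 46301 + (8 - 2*√2) = 46309 - 2*√2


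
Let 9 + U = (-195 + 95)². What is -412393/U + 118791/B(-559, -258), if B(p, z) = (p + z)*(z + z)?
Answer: -57555500305/1403975284 ≈ -40.995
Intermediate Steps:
U = 9991 (U = -9 + (-195 + 95)² = -9 + (-100)² = -9 + 10000 = 9991)
B(p, z) = 2*z*(p + z) (B(p, z) = (p + z)*(2*z) = 2*z*(p + z))
-412393/U + 118791/B(-559, -258) = -412393/9991 + 118791/((2*(-258)*(-559 - 258))) = -412393*1/9991 + 118791/((2*(-258)*(-817))) = -412393/9991 + 118791/421572 = -412393/9991 + 118791*(1/421572) = -412393/9991 + 39597/140524 = -57555500305/1403975284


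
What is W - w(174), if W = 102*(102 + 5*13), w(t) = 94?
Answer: 16940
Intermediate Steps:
W = 17034 (W = 102*(102 + 65) = 102*167 = 17034)
W - w(174) = 17034 - 1*94 = 17034 - 94 = 16940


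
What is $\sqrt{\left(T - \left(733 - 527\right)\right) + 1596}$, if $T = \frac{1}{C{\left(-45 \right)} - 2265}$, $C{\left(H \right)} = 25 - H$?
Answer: $\frac{\sqrt{6697052555}}{2195} \approx 37.283$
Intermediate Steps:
$T = - \frac{1}{2195}$ ($T = \frac{1}{\left(25 - -45\right) - 2265} = \frac{1}{\left(25 + 45\right) - 2265} = \frac{1}{70 - 2265} = \frac{1}{-2195} = - \frac{1}{2195} \approx -0.00045558$)
$\sqrt{\left(T - \left(733 - 527\right)\right) + 1596} = \sqrt{\left(- \frac{1}{2195} - \left(733 - 527\right)\right) + 1596} = \sqrt{\left(- \frac{1}{2195} - 206\right) + 1596} = \sqrt{- \frac{452171}{2195} + 1596} = \sqrt{\frac{3051049}{2195}} = \frac{\sqrt{6697052555}}{2195}$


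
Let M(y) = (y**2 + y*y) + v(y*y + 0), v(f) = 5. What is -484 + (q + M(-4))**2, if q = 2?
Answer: 1037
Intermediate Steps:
M(y) = 5 + 2*y**2 (M(y) = (y**2 + y*y) + 5 = (y**2 + y**2) + 5 = 2*y**2 + 5 = 5 + 2*y**2)
-484 + (q + M(-4))**2 = -484 + (2 + (5 + 2*(-4)**2))**2 = -484 + (2 + (5 + 2*16))**2 = -484 + (2 + (5 + 32))**2 = -484 + (2 + 37)**2 = -484 + 39**2 = -484 + 1521 = 1037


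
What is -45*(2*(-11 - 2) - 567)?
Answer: 26685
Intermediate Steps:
-45*(2*(-11 - 2) - 567) = -45*(2*(-13) - 567) = -45*(-26 - 567) = -45*(-593) = 26685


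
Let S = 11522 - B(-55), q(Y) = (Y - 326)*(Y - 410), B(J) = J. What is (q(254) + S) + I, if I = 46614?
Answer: 69423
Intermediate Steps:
q(Y) = (-410 + Y)*(-326 + Y) (q(Y) = (-326 + Y)*(-410 + Y) = (-410 + Y)*(-326 + Y))
S = 11577 (S = 11522 - 1*(-55) = 11522 + 55 = 11577)
(q(254) + S) + I = ((133660 + 254² - 736*254) + 11577) + 46614 = ((133660 + 64516 - 186944) + 11577) + 46614 = (11232 + 11577) + 46614 = 22809 + 46614 = 69423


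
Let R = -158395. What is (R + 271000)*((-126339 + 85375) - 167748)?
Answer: -23502014760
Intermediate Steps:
(R + 271000)*((-126339 + 85375) - 167748) = (-158395 + 271000)*((-126339 + 85375) - 167748) = 112605*(-40964 - 167748) = 112605*(-208712) = -23502014760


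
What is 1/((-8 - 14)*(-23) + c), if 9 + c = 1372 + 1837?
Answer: 1/3706 ≈ 0.00026983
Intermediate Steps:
c = 3200 (c = -9 + (1372 + 1837) = -9 + 3209 = 3200)
1/((-8 - 14)*(-23) + c) = 1/((-8 - 14)*(-23) + 3200) = 1/(-22*(-23) + 3200) = 1/(506 + 3200) = 1/3706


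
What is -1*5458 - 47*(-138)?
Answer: 1028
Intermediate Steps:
-1*5458 - 47*(-138) = -5458 + 6486 = 1028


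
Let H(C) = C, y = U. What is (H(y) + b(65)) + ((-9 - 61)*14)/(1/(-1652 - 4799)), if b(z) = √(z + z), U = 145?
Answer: 6322125 + √130 ≈ 6.3221e+6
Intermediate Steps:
y = 145
b(z) = √2*√z (b(z) = √(2*z) = √2*√z)
(H(y) + b(65)) + ((-9 - 61)*14)/(1/(-1652 - 4799)) = (145 + √2*√65) + ((-9 - 61)*14)/(1/(-1652 - 4799)) = (145 + √130) + (-70*14)/(1/(-6451)) = (145 + √130) - 980/(-1/6451) = (145 + √130) - 980*(-6451) = (145 + √130) + 6321980 = 6322125 + √130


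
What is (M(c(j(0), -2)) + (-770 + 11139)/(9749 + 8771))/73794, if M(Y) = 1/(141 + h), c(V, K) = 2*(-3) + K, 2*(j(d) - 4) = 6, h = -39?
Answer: 538079/69699908880 ≈ 7.7199e-6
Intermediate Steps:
j(d) = 7 (j(d) = 4 + (½)*6 = 4 + 3 = 7)
c(V, K) = -6 + K
M(Y) = 1/102 (M(Y) = 1/(141 - 39) = 1/102)
(M(c(j(0), -2)) + (-770 + 11139)/(9749 + 8771))/73794 = (1/102 + (-770 + 11139)/(9749 + 8771))/73794 = (1/102 + 10369/18520)*(1/73794) = (538079/944520)*(1/73794) = 538079/69699908880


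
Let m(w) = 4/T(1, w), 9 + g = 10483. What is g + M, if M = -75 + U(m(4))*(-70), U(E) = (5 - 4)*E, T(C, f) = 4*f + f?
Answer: 10385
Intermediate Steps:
T(C, f) = 5*f
g = 10474 (g = -9 + 10483 = 10474)
m(w) = 4/(5*w) (m(w) = 4/((5*w)) = 4*(1/(5*w)) = 4/(5*w))
U(E) = E (U(E) = 1*E = E)
M = -89 (M = -75 + ((⅘)/4)*(-70) = -75 + ((⅘)*(¼))*(-70) = -75 + (⅕)*(-70) = -75 - 14 = -89)
g + M = 10474 - 89 = 10385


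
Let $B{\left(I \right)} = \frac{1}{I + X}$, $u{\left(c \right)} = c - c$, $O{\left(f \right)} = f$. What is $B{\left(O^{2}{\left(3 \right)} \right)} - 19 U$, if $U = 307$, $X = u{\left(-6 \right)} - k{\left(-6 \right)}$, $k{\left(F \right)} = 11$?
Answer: $- \frac{11667}{2} \approx -5833.5$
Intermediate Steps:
$u{\left(c \right)} = 0$
$X = -11$ ($X = 0 - 11 = -11$)
$B{\left(I \right)} = \frac{1}{-11 + I}$ ($B{\left(I \right)} = \frac{1}{I - 11} = \frac{1}{-11 + I}$)
$B{\left(O^{2}{\left(3 \right)} \right)} - 19 U = \frac{1}{-11 + 3^{2}} - 5833 = \frac{1}{-11 + 9} - 5833 = \frac{1}{-2} - 5833 = - \frac{1}{2} - 5833 = - \frac{11667}{2}$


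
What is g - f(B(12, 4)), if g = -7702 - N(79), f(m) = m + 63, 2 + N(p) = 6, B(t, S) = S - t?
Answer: -7761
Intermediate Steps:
N(p) = 4 (N(p) = -2 + 6 = 4)
f(m) = 63 + m
g = -7706 (g = -7702 - 1*4 = -7702 - 4 = -7706)
g - f(B(12, 4)) = -7706 - (63 + (4 - 1*12)) = -7706 - (63 + (4 - 12)) = -7706 - (63 - 8) = -7706 - 1*55 = -7706 - 55 = -7761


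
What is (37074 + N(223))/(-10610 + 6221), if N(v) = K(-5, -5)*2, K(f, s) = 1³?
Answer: -37076/4389 ≈ -8.4475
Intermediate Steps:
K(f, s) = 1
N(v) = 2 (N(v) = 1*2 = 2)
(37074 + N(223))/(-10610 + 6221) = (37074 + 2)/(-10610 + 6221) = 37076/(-4389) = 37076*(-1/4389) = -37076/4389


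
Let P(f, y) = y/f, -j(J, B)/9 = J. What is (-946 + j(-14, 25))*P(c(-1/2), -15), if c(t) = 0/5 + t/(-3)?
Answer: 73800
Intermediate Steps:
j(J, B) = -9*J
c(t) = -t/3 (c(t) = 0*(⅕) + t*(-⅓) = 0 - t/3 = -t/3)
(-946 + j(-14, 25))*P(c(-1/2), -15) = (-946 - 9*(-14))*(-15/((-(-1)/(3*2)))) = (-946 + 126)*(-15/((-(-1)/(3*2)))) = -(-12300)/((-⅓*(-½))) = -(-12300)/⅙ = -(-12300)*6 = -820*(-90) = 73800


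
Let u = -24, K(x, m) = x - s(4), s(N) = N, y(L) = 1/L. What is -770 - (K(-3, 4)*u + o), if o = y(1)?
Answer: -939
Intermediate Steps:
y(L) = 1/L
K(x, m) = -4 + x (K(x, m) = x - 1*4 = x - 4 = -4 + x)
o = 1 (o = 1/1 = 1)
-770 - (K(-3, 4)*u + o) = -770 - ((-4 - 3)*(-24) + 1) = -770 - (-7*(-24) + 1) = -770 - (168 + 1) = -770 - 1*169 = -770 - 169 = -939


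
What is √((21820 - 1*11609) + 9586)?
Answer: √19797 ≈ 140.70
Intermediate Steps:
√((21820 - 1*11609) + 9586) = √((21820 - 11609) + 9586) = √(10211 + 9586) = √19797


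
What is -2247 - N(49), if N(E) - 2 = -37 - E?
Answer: -2163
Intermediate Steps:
N(E) = -35 - E (N(E) = 2 + (-37 - E) = -35 - E)
-2247 - N(49) = -2247 - (-35 - 1*49) = -2247 - (-35 - 49) = -2247 - 1*(-84) = -2247 + 84 = -2163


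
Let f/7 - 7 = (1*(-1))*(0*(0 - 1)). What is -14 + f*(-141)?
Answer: -6923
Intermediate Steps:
f = 49 (f = 49 + 7*((1*(-1))*(0*(0 - 1))) = 49 + 7*(-0*(-1)) = 49 + 7*(-1*0) = 49 + 7*0 = 49 + 0 = 49)
-14 + f*(-141) = -14 + 49*(-141) = -14 - 6909 = -6923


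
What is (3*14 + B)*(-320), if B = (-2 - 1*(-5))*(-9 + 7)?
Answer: -11520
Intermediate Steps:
B = -6 (B = (-2 + 5)*(-2) = 3*(-2) = -6)
(3*14 + B)*(-320) = (3*14 - 6)*(-320) = (42 - 6)*(-320) = 36*(-320) = -11520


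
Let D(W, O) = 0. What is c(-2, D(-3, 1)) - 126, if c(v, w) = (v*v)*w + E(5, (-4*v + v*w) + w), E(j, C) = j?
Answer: -121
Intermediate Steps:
c(v, w) = 5 + w*v**2 (c(v, w) = (v*v)*w + 5 = v**2*w + 5 = w*v**2 + 5 = 5 + w*v**2)
c(-2, D(-3, 1)) - 126 = (5 + 0*(-2)**2) - 126 = (5 + 0*4) - 126 = (5 + 0) - 126 = 5 - 126 = -121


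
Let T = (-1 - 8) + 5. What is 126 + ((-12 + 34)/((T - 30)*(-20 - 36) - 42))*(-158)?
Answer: 115568/931 ≈ 124.13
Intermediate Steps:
T = -4 (T = -9 + 5 = -4)
126 + ((-12 + 34)/((T - 30)*(-20 - 36) - 42))*(-158) = 126 + ((-12 + 34)/((-4 - 30)*(-20 - 36) - 42))*(-158) = 126 + (22/(-34*(-56) - 42))*(-158) = 126 + (22/(1904 - 42))*(-158) = 126 + (22/1862)*(-158) = 126 + (22*(1/1862))*(-158) = 126 + (11/931)*(-158) = 126 - 1738/931 = 115568/931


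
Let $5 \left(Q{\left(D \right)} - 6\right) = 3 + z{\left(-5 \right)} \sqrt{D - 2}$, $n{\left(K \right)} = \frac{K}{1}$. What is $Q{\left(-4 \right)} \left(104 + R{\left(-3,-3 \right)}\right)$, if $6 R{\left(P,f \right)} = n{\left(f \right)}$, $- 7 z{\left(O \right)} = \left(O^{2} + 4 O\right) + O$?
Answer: $\frac{6831}{10} \approx 683.1$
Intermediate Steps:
$z{\left(O \right)} = - \frac{5 O}{7} - \frac{O^{2}}{7}$ ($z{\left(O \right)} = - \frac{\left(O^{2} + 4 O\right) + O}{7} = - \frac{O^{2} + 5 O}{7} = - \frac{5 O}{7} - \frac{O^{2}}{7}$)
$n{\left(K \right)} = K$ ($n{\left(K \right)} = K 1 = K$)
$R{\left(P,f \right)} = \frac{f}{6}$
$Q{\left(D \right)} = \frac{33}{5}$ ($Q{\left(D \right)} = 6 + \frac{3 + \left(- \frac{1}{7}\right) \left(-5\right) \left(5 - 5\right) \sqrt{D - 2}}{5} = 6 + \frac{3 + \left(- \frac{1}{7}\right) \left(-5\right) 0 \sqrt{-2 + D}}{5} = 6 + \frac{3 + 0 \sqrt{-2 + D}}{5} = 6 + \frac{3 + 0}{5} = 6 + \frac{1}{5} \cdot 3 = 6 + \frac{3}{5} = \frac{33}{5}$)
$Q{\left(-4 \right)} \left(104 + R{\left(-3,-3 \right)}\right) = \frac{33 \left(104 + \frac{1}{6} \left(-3\right)\right)}{5} = \frac{33 \left(104 - \frac{1}{2}\right)}{5} = \frac{33}{5} \cdot \frac{207}{2} = \frac{6831}{10}$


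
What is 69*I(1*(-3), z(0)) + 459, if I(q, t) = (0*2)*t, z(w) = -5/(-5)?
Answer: 459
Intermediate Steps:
z(w) = 1 (z(w) = -5*(-⅕) = 1)
I(q, t) = 0 (I(q, t) = 0*t = 0)
69*I(1*(-3), z(0)) + 459 = 69*0 + 459 = 0 + 459 = 459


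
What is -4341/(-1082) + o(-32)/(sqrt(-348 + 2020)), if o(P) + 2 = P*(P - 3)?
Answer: 4341/1082 + 559*sqrt(418)/418 ≈ 31.354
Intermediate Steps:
o(P) = -2 + P*(-3 + P) (o(P) = -2 + P*(P - 3) = -2 + P*(-3 + P))
-4341/(-1082) + o(-32)/(sqrt(-348 + 2020)) = -4341/(-1082) + (-2 + (-32)**2 - 3*(-32))/(sqrt(-348 + 2020)) = -4341*(-1/1082) + (-2 + 1024 + 96)/(sqrt(1672)) = 4341/1082 + 1118/((2*sqrt(418))) = 4341/1082 + 1118*(sqrt(418)/836) = 4341/1082 + 559*sqrt(418)/418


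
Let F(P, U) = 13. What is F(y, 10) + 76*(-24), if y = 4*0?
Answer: -1811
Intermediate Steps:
y = 0
F(y, 10) + 76*(-24) = 13 + 76*(-24) = 13 - 1824 = -1811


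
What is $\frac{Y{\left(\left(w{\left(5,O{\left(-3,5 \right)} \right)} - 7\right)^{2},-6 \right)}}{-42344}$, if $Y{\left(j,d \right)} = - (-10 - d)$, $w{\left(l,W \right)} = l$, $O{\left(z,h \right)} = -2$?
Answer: $- \frac{1}{10586} \approx -9.4464 \cdot 10^{-5}$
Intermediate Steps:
$Y{\left(j,d \right)} = 10 + d$
$\frac{Y{\left(\left(w{\left(5,O{\left(-3,5 \right)} \right)} - 7\right)^{2},-6 \right)}}{-42344} = \frac{10 - 6}{-42344} = 4 \left(- \frac{1}{42344}\right) = - \frac{1}{10586}$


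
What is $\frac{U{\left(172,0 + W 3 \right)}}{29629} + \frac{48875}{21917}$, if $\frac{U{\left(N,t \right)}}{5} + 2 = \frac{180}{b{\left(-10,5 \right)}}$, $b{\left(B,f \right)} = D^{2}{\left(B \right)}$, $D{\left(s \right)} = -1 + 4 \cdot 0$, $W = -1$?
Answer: $\frac{1467623505}{649378793} \approx 2.26$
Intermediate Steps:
$D{\left(s \right)} = -1$ ($D{\left(s \right)} = -1 + 0 = -1$)
$b{\left(B,f \right)} = 1$ ($b{\left(B,f \right)} = \left(-1\right)^{2} = 1$)
$U{\left(N,t \right)} = 890$ ($U{\left(N,t \right)} = -10 + 5 \cdot \frac{180}{1} = -10 + 5 \cdot 180 \cdot 1 = -10 + 5 \cdot 180 = -10 + 900 = 890$)
$\frac{U{\left(172,0 + W 3 \right)}}{29629} + \frac{48875}{21917} = \frac{890}{29629} + \frac{48875}{21917} = \frac{1467623505}{649378793}$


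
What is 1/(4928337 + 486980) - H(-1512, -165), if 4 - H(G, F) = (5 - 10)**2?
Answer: 113721658/5415317 ≈ 21.000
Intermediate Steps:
H(G, F) = -21 (H(G, F) = 4 - (5 - 10)**2 = 4 - 1*(-5)**2 = 4 - 1*25 = 4 - 25 = -21)
1/(4928337 + 486980) - H(-1512, -165) = 1/(4928337 + 486980) - 1*(-21) = 1/5415317 + 21 = 113721658/5415317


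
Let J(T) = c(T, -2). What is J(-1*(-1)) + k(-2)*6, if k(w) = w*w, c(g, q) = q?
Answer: 22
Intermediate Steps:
J(T) = -2
k(w) = w**2
J(-1*(-1)) + k(-2)*6 = -2 + (-2)**2*6 = -2 + 4*6 = -2 + 24 = 22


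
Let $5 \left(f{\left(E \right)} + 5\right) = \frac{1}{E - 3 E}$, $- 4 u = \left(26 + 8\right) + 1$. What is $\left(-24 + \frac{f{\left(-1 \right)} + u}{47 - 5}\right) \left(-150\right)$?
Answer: $\frac{14595}{4} \approx 3648.8$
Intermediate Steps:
$u = - \frac{35}{4}$ ($u = - \frac{\left(26 + 8\right) + 1}{4} = - \frac{34 + 1}{4} = \left(- \frac{1}{4}\right) 35 = - \frac{35}{4} \approx -8.75$)
$f{\left(E \right)} = -5 - \frac{1}{10 E}$ ($f{\left(E \right)} = -5 + \frac{1}{5 \left(E - 3 E\right)} = -5 + \frac{1}{5 \left(- 2 E\right)} = -5 + \frac{\left(- \frac{1}{2}\right) \frac{1}{E}}{5} = -5 - \frac{1}{10 E}$)
$\left(-24 + \frac{f{\left(-1 \right)} + u}{47 - 5}\right) \left(-150\right) = \left(-24 + \frac{\left(-5 - \frac{1}{10 \left(-1\right)}\right) - \frac{35}{4}}{47 - 5}\right) \left(-150\right) = \left(-24 + \frac{\left(-5 - - \frac{1}{10}\right) - \frac{35}{4}}{42}\right) \left(-150\right) = \left(-24 + \left(\left(-5 + \frac{1}{10}\right) - \frac{35}{4}\right) \frac{1}{42}\right) \left(-150\right) = \left(-24 + \left(- \frac{49}{10} - \frac{35}{4}\right) \frac{1}{42}\right) \left(-150\right) = \left(-24 - \frac{13}{40}\right) \left(-150\right) = \left(- \frac{973}{40}\right) \left(-150\right) = \frac{14595}{4}$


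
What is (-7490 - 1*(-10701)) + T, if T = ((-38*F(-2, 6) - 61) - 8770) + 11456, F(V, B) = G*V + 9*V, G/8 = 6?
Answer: 10168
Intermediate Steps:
G = 48 (G = 8*6 = 48)
F(V, B) = 57*V (F(V, B) = 48*V + 9*V = 57*V)
T = 6957 (T = ((-2166*(-2) - 61) - 8770) + 11456 = ((-38*(-114) - 61) - 8770) + 11456 = ((4332 - 61) - 8770) + 11456 = (4271 - 8770) + 11456 = -4499 + 11456 = 6957)
(-7490 - 1*(-10701)) + T = (-7490 - 1*(-10701)) + 6957 = (-7490 + 10701) + 6957 = 3211 + 6957 = 10168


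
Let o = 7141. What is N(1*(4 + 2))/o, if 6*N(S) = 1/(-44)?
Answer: -1/1885224 ≈ -5.3044e-7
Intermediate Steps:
N(S) = -1/264 (N(S) = (⅙)/(-44) = (⅙)*(-1/44) = -1/264)
N(1*(4 + 2))/o = -1/264/7141 = -1/264*1/7141 = -1/1885224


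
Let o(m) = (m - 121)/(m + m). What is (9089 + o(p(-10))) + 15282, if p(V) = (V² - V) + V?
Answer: 4874179/200 ≈ 24371.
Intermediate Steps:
p(V) = V²
o(m) = (-121 + m)/(2*m) (o(m) = (-121 + m)/((2*m)) = (-121 + m)*(1/(2*m)) = (-121 + m)/(2*m))
(9089 + o(p(-10))) + 15282 = (9089 + (-121 + (-10)²)/(2*((-10)²))) + 15282 = (9089 + (½)*(-121 + 100)/100) + 15282 = (9089 + (½)*(1/100)*(-21)) + 15282 = (9089 - 21/200) + 15282 = 1817779/200 + 15282 = 4874179/200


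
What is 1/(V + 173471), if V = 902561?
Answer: 1/1076032 ≈ 9.2934e-7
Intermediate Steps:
1/(V + 173471) = 1/(902561 + 173471) = 1/1076032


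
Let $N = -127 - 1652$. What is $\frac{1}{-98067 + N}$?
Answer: $- \frac{1}{99846} \approx -1.0015 \cdot 10^{-5}$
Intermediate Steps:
$N = -1779$ ($N = -127 - 1652 = -1779$)
$\frac{1}{-98067 + N} = \frac{1}{-98067 - 1779} = \frac{1}{-99846} = - \frac{1}{99846}$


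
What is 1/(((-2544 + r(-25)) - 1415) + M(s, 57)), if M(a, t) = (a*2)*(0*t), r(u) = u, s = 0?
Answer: -1/3984 ≈ -0.00025100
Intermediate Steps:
M(a, t) = 0 (M(a, t) = (2*a)*0 = 0)
1/(((-2544 + r(-25)) - 1415) + M(s, 57)) = 1/(((-2544 - 25) - 1415) + 0) = 1/((-2569 - 1415) + 0) = 1/(-3984 + 0) = 1/(-3984) = -1/3984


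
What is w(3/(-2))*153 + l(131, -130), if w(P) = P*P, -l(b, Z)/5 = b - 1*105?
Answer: 857/4 ≈ 214.25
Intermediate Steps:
l(b, Z) = 525 - 5*b (l(b, Z) = -5*(b - 1*105) = -5*(b - 105) = -5*(-105 + b) = 525 - 5*b)
w(P) = P**2
w(3/(-2))*153 + l(131, -130) = (3/(-2))**2*153 + (525 - 5*131) = (3*(-1/2))**2*153 + (525 - 655) = (-3/2)**2*153 - 130 = (9/4)*153 - 130 = 1377/4 - 130 = 857/4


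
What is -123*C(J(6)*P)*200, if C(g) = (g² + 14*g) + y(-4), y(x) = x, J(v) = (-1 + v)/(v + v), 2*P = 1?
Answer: 613975/24 ≈ 25582.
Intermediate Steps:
P = ½ (P = (½)*1 = ½ ≈ 0.50000)
J(v) = (-1 + v)/(2*v) (J(v) = (-1 + v)/((2*v)) = (-1 + v)*(1/(2*v)) = (-1 + v)/(2*v))
C(g) = -4 + g² + 14*g (C(g) = (g² + 14*g) - 4 = -4 + g² + 14*g)
-123*C(J(6)*P)*200 = -123*(-4 + (((½)*(-1 + 6)/6)*(½))² + 14*(((½)*(-1 + 6)/6)*(½)))*200 = -123*(-4 + (((½)*(⅙)*5)*(½))² + 14*(((½)*(⅙)*5)*(½)))*200 = -123*(-4 + ((5/12)*(½))² + 14*((5/12)*(½)))*200 = -123*(-4 + (5/24)² + 14*(5/24))*200 = -123*(-4 + 25/576 + 35/12)*200 = -123*(-599/576)*200 = (24559/192)*200 = 613975/24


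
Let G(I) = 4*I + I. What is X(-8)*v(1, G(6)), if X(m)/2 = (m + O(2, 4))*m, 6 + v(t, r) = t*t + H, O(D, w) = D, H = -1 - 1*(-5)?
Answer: -96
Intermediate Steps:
G(I) = 5*I
H = 4 (H = -1 + 5 = 4)
v(t, r) = -2 + t² (v(t, r) = -6 + (t*t + 4) = -6 + (t² + 4) = -6 + (4 + t²) = -2 + t²)
X(m) = 2*m*(2 + m) (X(m) = 2*((m + 2)*m) = 2*((2 + m)*m) = 2*(m*(2 + m)) = 2*m*(2 + m))
X(-8)*v(1, G(6)) = (2*(-8)*(2 - 8))*(-2 + 1²) = (2*(-8)*(-6))*(-2 + 1) = 96*(-1) = -96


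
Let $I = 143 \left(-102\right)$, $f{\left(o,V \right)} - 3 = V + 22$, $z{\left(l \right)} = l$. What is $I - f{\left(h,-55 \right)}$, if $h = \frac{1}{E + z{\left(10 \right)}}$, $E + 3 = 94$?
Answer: $-14556$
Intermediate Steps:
$E = 91$ ($E = -3 + 94 = 91$)
$h = \frac{1}{101}$ ($h = \frac{1}{91 + 10} = \frac{1}{101} \approx 0.009901$)
$f{\left(o,V \right)} = 25 + V$ ($f{\left(o,V \right)} = 3 + \left(V + 22\right) = 3 + \left(22 + V\right) = 25 + V$)
$I = -14586$
$I - f{\left(h,-55 \right)} = -14586 - \left(25 - 55\right) = -14586 - -30 = -14586 + 30 = -14556$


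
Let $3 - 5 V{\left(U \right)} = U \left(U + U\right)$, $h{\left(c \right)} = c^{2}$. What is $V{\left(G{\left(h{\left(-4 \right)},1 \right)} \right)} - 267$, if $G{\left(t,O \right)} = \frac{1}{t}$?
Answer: $- \frac{170497}{640} \approx -266.4$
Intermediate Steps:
$V{\left(U \right)} = \frac{3}{5} - \frac{2 U^{2}}{5}$ ($V{\left(U \right)} = \frac{3}{5} - \frac{U \left(U + U\right)}{5} = \frac{3}{5} - \frac{U 2 U}{5} = \frac{3}{5} - \frac{2 U^{2}}{5}$)
$V{\left(G{\left(h{\left(-4 \right)},1 \right)} \right)} - 267 = \left(\frac{3}{5} - \frac{2 \left(\frac{1}{\left(-4\right)^{2}}\right)^{2}}{5}\right) - 267 = \left(\frac{3}{5} - \frac{2 \left(\frac{1}{16}\right)^{2}}{5}\right) - 267 = \left(\frac{3}{5} - \frac{2}{5 \cdot 256}\right) - 267 = \left(\frac{3}{5} - \frac{1}{640}\right) - 267 = \frac{383}{640} - 267 = - \frac{170497}{640}$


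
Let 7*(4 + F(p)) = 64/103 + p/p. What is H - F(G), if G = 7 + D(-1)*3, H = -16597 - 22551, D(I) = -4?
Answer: -28222991/721 ≈ -39144.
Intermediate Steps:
H = -39148
G = -5 (G = 7 - 4*3 = 7 - 12 = -5)
F(p) = -2717/721 (F(p) = -4 + (64/103 + p/p)/7 = -4 + (64*(1/103) + 1)/7 = -4 + (64/103 + 1)/7 = -4 + (⅐)*(167/103) = -4 + 167/721 = -2717/721)
H - F(G) = -39148 - 1*(-2717/721) = -39148 + 2717/721 = -28222991/721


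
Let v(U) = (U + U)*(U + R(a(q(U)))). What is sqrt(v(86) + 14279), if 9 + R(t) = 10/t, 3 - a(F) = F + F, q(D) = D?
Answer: 11*sqrt(38427)/13 ≈ 165.87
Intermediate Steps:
a(F) = 3 - 2*F (a(F) = 3 - (F + F) = 3 - 2*F)
R(t) = -9 + 10/t
v(U) = 2*U*(-9 + U + 10/(3 - 2*U)) (v(U) = (U + U)*(U + (-9 + 10/(3 - 2*U))) = (2*U)*(-9 + U + 10/(3 - 2*U)) = 2*U*(-9 + U + 10/(3 - 2*U)))
sqrt(v(86) + 14279) = sqrt(2*86*(10 + (-9 + 86)*(3 - 2*86))/(3 - 2*86) + 14279) = sqrt(2*86*(10 + 77*(3 - 172))/(3 - 172) + 14279) = sqrt(2*86*(10 + 77*(-169))/(-169) + 14279) = sqrt(2*86*(-1/169)*(10 - 13013) + 14279) = sqrt(2*86*(-1/169)*(-13003) + 14279) = sqrt(2236516/169 + 14279) = sqrt(4649667/169) = 11*sqrt(38427)/13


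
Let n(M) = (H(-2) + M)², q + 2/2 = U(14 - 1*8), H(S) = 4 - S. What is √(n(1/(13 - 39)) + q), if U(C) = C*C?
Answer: 17*√165/26 ≈ 8.3988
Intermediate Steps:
U(C) = C²
q = 35 (q = -1 + (14 - 1*8)² = -1 + (14 - 8)² = -1 + 6² = -1 + 36 = 35)
n(M) = (6 + M)² (n(M) = ((4 - 1*(-2)) + M)² = ((4 + 2) + M)² = (6 + M)²)
√(n(1/(13 - 39)) + q) = √((6 + 1/(13 - 39))² + 35) = √((6 + 1/(-26))² + 35) = √((6 - 1/26)² + 35) = √((155/26)² + 35) = √(24025/676 + 35) = √(47685/676) = 17*√165/26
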